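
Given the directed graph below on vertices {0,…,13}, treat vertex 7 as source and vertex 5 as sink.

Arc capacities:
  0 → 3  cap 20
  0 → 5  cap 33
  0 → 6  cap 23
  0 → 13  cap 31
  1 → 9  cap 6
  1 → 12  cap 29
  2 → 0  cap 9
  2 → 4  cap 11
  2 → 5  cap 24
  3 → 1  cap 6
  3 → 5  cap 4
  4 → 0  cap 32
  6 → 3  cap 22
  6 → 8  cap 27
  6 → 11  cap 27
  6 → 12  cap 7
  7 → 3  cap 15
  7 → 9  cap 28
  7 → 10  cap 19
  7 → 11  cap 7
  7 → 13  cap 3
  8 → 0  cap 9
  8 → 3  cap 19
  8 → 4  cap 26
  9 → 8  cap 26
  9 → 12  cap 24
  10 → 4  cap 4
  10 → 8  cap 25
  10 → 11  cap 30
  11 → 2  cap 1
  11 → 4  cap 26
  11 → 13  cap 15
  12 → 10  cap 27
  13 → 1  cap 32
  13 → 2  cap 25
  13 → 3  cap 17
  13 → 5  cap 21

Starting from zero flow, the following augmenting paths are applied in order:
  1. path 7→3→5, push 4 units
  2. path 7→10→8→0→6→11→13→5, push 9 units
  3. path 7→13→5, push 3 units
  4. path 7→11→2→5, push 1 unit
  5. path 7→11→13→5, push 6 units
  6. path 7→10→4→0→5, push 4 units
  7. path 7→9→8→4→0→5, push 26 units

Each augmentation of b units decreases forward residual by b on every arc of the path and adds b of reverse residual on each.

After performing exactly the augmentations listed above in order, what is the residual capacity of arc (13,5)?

after path 1 (7→3→5, push 4): res(13,5)=21
after path 2 (7→10→8→0→6→11→13→5, push 9): res(13,5)=12
after path 3 (7→13→5, push 3): res(13,5)=9
after path 4 (7→11→2→5, push 1): res(13,5)=9
after path 5 (7→11→13→5, push 6): res(13,5)=3
after path 6 (7→10→4→0→5, push 4): res(13,5)=3
after path 7 (7→9→8→4→0→5, push 26): res(13,5)=3

Residual capacity of (13,5): 3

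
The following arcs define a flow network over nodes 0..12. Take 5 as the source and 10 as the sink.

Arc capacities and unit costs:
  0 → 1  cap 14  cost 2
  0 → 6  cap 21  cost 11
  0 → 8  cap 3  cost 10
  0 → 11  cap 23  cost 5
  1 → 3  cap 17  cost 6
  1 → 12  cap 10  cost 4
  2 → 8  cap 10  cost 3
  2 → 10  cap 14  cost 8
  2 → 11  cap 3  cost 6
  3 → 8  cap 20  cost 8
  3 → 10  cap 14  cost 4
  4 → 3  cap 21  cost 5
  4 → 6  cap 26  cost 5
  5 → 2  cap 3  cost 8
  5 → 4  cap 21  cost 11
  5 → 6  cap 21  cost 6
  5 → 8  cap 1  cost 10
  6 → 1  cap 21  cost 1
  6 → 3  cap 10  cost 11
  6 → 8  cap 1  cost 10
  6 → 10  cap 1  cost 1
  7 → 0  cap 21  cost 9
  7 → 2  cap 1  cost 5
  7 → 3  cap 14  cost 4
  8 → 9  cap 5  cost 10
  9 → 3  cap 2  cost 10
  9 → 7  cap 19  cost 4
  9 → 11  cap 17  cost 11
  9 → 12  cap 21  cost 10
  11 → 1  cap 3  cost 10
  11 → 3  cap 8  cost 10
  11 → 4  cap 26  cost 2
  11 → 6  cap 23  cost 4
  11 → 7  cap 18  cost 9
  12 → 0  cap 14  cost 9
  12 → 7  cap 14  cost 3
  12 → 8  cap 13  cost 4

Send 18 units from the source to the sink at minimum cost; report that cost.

shortest-cost path #1: 5→6→10 push 1 @ unit cost 7 (adds 7)
shortest-cost path #2: 5→2→10 push 3 @ unit cost 16 (adds 48)
shortest-cost path #3: 5→6→1→3→10 push 14 @ unit cost 17 (adds 238)
total cost = 293

Minimum cost for 18 units: 293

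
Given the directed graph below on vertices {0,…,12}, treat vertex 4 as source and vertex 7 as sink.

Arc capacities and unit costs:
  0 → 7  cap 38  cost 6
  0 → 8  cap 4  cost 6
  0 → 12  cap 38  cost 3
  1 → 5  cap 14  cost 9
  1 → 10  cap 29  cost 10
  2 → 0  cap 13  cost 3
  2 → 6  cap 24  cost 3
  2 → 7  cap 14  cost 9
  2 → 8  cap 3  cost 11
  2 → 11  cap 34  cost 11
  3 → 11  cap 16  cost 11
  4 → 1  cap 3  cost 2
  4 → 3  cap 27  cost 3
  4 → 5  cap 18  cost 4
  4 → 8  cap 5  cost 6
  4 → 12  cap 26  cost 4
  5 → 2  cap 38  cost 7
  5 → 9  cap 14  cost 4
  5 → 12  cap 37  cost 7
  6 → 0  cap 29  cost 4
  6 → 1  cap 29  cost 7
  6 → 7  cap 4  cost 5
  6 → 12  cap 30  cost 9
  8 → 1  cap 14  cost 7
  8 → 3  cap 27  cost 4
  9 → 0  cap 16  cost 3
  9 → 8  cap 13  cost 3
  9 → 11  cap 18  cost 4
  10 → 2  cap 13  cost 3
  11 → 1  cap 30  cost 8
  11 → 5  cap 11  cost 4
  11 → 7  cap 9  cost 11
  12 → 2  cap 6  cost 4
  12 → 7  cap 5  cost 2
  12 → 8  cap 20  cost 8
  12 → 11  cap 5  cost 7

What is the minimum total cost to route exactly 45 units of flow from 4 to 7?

shortest-cost path #1: 4→12→7 push 5 @ unit cost 6 (adds 30)
shortest-cost path #2: 4→12→2→6→7 push 4 @ unit cost 16 (adds 64)
shortest-cost path #3: 4→5→9→0→7 push 14 @ unit cost 17 (adds 238)
shortest-cost path #4: 4→12→2→7 push 2 @ unit cost 17 (adds 34)
shortest-cost path #5: 4→5→2→7 push 4 @ unit cost 20 (adds 80)
shortest-cost path #6: 4→12→11→7 push 5 @ unit cost 22 (adds 110)
shortest-cost path #7: 4→1→10→2→7 push 3 @ unit cost 24 (adds 72)
shortest-cost path #8: 4→3→11→7 push 4 @ unit cost 25 (adds 100)
shortest-cost path #9: 4→3→11→5→2→7 push 4 @ unit cost 34 (adds 136)
total cost = 864

Minimum cost for 45 units: 864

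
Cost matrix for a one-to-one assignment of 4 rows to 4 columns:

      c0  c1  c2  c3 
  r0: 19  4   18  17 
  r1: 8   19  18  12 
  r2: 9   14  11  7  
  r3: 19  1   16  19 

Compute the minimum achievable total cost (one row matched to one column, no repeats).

optimal assignment: row0→col2 (cost 18), row1→col0 (cost 8), row2→col3 (cost 7), row3→col1 (cost 1)
total = 18 + 8 + 7 + 1 = 34

Minimum assignment cost: 34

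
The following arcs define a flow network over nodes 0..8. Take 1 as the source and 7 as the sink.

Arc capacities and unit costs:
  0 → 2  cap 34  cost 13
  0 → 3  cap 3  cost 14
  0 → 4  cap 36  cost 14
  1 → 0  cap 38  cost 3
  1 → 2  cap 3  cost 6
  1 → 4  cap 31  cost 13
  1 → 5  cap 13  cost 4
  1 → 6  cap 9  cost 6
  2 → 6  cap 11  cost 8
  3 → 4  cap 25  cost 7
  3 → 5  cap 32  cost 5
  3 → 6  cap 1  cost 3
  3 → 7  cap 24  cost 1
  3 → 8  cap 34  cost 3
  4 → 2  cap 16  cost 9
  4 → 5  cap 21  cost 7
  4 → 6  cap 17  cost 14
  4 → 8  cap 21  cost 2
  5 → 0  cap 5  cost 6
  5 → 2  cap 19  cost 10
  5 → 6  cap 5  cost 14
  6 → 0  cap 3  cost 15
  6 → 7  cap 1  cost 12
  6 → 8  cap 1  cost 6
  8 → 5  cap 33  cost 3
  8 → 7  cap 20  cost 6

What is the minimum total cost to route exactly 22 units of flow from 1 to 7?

shortest-cost path #1: 1→6→7 push 1 @ unit cost 18 (adds 18)
shortest-cost path #2: 1→6→8→7 push 1 @ unit cost 18 (adds 18)
shortest-cost path #3: 1→0→3→7 push 3 @ unit cost 18 (adds 54)
shortest-cost path #4: 1→4→8→7 push 17 @ unit cost 21 (adds 357)
total cost = 447

Minimum cost for 22 units: 447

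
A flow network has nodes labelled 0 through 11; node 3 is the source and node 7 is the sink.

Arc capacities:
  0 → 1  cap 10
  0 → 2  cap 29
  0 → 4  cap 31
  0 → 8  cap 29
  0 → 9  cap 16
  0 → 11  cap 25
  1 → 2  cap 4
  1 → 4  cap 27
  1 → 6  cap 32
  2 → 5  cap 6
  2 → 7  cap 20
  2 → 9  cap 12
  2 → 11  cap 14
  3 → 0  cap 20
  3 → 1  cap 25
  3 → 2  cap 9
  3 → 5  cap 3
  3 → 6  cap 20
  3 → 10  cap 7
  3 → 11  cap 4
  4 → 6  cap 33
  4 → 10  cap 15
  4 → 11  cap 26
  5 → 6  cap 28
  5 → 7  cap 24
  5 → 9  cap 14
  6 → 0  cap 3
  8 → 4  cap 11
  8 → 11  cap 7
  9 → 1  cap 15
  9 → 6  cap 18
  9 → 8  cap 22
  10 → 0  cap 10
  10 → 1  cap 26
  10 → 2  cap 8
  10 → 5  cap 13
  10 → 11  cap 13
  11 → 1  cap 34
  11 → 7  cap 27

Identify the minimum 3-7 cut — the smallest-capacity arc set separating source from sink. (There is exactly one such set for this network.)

augment #1: 3→2→7 push 9
augment #2: 3→5→7 push 3
augment #3: 3→11→7 push 4
augment #4: 3→0→2→7 push 11
augment #5: 3→0→11→7 push 9
augment #6: 3→10→5→7 push 7
augment #7: 3→1→2→5→7 push 4
augment #8: 3→1→4→11→7 push 14
augment #9: 3→1→4→10→5→7 push 6
augment #10: 3→6→0→2→5→7 push 2
max flow = 69; residual-reachable set from 3 gives S-side
cut edges (S→T): {(2,5), (2,7), (3,5), (10,5), (11,7)} total cap 69

Min-cut arcs: {(2,5), (2,7), (3,5), (10,5), (11,7)} (total capacity 69)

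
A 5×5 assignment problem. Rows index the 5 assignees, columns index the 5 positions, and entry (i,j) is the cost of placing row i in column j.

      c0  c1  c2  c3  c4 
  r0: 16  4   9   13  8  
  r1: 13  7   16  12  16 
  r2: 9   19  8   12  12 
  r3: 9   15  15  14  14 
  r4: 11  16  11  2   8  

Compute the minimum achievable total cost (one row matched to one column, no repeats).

Minimum assignment cost: 34

optimal assignment: row0→col4 (cost 8), row1→col1 (cost 7), row2→col2 (cost 8), row3→col0 (cost 9), row4→col3 (cost 2)
total = 8 + 7 + 8 + 9 + 2 = 34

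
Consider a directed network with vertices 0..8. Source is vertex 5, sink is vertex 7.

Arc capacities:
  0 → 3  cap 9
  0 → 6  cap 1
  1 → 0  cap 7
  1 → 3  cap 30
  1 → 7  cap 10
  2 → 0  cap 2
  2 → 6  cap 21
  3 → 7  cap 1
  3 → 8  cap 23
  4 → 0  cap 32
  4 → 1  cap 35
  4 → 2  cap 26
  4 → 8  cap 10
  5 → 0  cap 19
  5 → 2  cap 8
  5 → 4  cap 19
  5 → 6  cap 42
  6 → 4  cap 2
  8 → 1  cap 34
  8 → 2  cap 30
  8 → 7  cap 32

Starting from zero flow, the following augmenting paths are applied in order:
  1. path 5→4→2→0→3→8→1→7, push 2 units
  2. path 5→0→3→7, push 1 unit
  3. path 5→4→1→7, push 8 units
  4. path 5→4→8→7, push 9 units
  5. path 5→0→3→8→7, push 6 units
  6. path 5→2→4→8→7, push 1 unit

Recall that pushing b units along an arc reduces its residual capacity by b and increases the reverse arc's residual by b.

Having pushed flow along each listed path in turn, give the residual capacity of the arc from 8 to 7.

Residual capacity of (8,7): 16

after path 1 (5→4→2→0→3→8→1→7, push 2): res(8,7)=32
after path 2 (5→0→3→7, push 1): res(8,7)=32
after path 3 (5→4→1→7, push 8): res(8,7)=32
after path 4 (5→4→8→7, push 9): res(8,7)=23
after path 5 (5→0→3→8→7, push 6): res(8,7)=17
after path 6 (5→2→4→8→7, push 1): res(8,7)=16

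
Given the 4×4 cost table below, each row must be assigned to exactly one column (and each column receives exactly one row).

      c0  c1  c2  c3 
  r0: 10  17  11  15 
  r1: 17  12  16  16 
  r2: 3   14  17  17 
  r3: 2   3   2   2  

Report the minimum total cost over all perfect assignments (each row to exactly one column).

Minimum assignment cost: 28

optimal assignment: row0→col2 (cost 11), row1→col1 (cost 12), row2→col0 (cost 3), row3→col3 (cost 2)
total = 11 + 12 + 3 + 2 = 28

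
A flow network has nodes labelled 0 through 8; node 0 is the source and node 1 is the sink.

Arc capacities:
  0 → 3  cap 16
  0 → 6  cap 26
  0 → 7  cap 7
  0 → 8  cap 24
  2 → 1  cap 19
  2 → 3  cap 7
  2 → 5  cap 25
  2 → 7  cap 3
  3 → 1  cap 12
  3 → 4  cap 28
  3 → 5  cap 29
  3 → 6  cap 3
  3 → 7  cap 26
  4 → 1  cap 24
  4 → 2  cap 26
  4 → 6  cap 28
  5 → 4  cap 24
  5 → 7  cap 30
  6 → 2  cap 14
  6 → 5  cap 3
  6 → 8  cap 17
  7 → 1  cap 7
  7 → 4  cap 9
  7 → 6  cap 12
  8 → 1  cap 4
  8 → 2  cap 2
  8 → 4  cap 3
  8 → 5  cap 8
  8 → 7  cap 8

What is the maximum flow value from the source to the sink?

augment #1: 0→3→1 bottleneck 12, total now 12
augment #2: 0→7→1 bottleneck 7, total now 19
augment #3: 0→8→1 bottleneck 4, total now 23
augment #4: 0→3→4→1 bottleneck 4, total now 27
augment #5: 0→6→2→1 bottleneck 14, total now 41
augment #6: 0→8→2→1 bottleneck 2, total now 43
augment #7: 0→8→4→1 bottleneck 3, total now 46
augment #8: 0→6→5→4→1 bottleneck 3, total now 49
augment #9: 0→8→5→4→1 bottleneck 8, total now 57
augment #10: 0→8→7→4→1 bottleneck 6, total now 63
augment #11: 0→8→7→4→2→1 bottleneck 1, total now 64
augment #12: 0→6→8→7→4→2→1 bottleneck 1, total now 65

Maximum flow value: 65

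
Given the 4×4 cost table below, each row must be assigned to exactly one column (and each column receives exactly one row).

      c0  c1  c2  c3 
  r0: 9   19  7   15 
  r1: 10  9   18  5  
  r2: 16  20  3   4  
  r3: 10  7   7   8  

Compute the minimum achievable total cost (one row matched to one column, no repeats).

optimal assignment: row0→col0 (cost 9), row1→col3 (cost 5), row2→col2 (cost 3), row3→col1 (cost 7)
total = 9 + 5 + 3 + 7 = 24

Minimum assignment cost: 24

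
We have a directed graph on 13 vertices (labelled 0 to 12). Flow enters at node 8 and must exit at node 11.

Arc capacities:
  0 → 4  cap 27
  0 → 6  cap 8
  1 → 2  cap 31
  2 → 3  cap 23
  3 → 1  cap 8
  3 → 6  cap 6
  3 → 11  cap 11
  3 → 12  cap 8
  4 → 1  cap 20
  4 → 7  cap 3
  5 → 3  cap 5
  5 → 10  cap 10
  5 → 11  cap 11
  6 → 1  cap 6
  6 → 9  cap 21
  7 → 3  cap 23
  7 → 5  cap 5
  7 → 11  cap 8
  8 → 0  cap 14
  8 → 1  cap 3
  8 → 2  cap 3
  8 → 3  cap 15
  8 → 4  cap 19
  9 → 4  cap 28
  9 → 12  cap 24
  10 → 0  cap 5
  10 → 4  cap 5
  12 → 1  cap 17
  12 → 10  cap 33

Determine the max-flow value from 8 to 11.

Maximum flow value: 14

augment #1: 8→3→11 bottleneck 11, total now 11
augment #2: 8→4→7→11 bottleneck 3, total now 14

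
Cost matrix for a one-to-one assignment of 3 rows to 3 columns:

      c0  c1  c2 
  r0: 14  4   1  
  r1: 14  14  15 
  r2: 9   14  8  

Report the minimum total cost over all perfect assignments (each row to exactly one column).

Minimum assignment cost: 24

optimal assignment: row0→col2 (cost 1), row1→col1 (cost 14), row2→col0 (cost 9)
total = 1 + 14 + 9 = 24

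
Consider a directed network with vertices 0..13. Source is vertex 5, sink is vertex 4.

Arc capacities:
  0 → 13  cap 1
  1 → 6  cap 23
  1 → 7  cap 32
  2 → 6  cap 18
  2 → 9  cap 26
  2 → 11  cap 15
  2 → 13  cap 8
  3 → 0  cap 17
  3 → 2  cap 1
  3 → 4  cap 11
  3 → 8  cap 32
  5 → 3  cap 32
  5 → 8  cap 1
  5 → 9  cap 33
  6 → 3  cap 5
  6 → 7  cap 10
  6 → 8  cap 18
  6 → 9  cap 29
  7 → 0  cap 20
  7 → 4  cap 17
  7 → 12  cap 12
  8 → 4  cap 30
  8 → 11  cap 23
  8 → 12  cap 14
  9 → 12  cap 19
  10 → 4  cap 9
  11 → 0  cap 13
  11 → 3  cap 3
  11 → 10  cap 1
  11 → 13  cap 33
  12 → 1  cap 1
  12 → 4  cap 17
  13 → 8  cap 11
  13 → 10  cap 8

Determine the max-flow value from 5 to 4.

Maximum flow value: 51

augment #1: 5→3→4 bottleneck 11, total now 11
augment #2: 5→8→4 bottleneck 1, total now 12
augment #3: 5→3→8→4 bottleneck 21, total now 33
augment #4: 5→9→12→4 bottleneck 17, total now 50
augment #5: 5→9→12→1→7→4 bottleneck 1, total now 51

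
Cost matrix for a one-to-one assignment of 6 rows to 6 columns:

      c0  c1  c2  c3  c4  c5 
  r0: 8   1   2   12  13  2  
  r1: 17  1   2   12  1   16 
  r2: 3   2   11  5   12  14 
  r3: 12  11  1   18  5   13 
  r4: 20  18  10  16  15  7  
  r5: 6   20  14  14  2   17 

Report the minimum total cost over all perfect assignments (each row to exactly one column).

optimal assignment: row0→col1 (cost 1), row1→col4 (cost 1), row2→col3 (cost 5), row3→col2 (cost 1), row4→col5 (cost 7), row5→col0 (cost 6)
total = 1 + 1 + 5 + 1 + 7 + 6 = 21

Minimum assignment cost: 21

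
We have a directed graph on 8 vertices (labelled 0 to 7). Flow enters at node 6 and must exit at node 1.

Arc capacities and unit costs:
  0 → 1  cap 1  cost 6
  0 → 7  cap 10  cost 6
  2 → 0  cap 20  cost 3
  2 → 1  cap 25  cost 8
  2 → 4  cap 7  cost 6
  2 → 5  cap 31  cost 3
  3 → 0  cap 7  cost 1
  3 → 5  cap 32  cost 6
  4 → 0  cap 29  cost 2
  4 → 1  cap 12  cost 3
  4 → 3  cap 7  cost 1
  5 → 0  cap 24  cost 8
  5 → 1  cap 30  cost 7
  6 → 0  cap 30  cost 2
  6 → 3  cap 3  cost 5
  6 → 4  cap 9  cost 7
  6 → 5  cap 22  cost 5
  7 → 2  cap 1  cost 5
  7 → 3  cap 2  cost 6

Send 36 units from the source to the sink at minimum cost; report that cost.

Minimum cost for 36 units: 437

shortest-cost path #1: 6→0→1 push 1 @ unit cost 8 (adds 8)
shortest-cost path #2: 6→4→1 push 9 @ unit cost 10 (adds 90)
shortest-cost path #3: 6→5→1 push 22 @ unit cost 12 (adds 264)
shortest-cost path #4: 6→3→5→1 push 3 @ unit cost 18 (adds 54)
shortest-cost path #5: 6→0→7→2→1 push 1 @ unit cost 21 (adds 21)
total cost = 437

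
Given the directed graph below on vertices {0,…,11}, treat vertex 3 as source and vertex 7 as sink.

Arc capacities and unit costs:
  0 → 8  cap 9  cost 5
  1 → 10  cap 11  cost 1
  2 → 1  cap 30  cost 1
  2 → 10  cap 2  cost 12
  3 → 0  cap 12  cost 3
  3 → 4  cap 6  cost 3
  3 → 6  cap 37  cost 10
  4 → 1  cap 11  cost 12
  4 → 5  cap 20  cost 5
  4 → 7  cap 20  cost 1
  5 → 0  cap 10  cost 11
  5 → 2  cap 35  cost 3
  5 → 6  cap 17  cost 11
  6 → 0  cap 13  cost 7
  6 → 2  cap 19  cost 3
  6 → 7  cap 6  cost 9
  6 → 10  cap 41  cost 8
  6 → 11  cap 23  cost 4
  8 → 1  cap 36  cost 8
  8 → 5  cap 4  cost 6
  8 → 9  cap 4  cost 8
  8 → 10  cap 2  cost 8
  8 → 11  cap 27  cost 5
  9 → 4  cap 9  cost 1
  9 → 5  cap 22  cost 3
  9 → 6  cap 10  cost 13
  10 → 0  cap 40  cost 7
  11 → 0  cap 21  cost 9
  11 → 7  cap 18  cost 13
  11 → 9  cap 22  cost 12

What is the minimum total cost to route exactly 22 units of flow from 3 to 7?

shortest-cost path #1: 3→4→7 push 6 @ unit cost 4 (adds 24)
shortest-cost path #2: 3→0→8→9→4→7 push 4 @ unit cost 18 (adds 72)
shortest-cost path #3: 3→6→7 push 6 @ unit cost 19 (adds 114)
shortest-cost path #4: 3→0→8→11→7 push 5 @ unit cost 26 (adds 130)
shortest-cost path #5: 3→6→11→7 push 1 @ unit cost 27 (adds 27)
total cost = 367

Minimum cost for 22 units: 367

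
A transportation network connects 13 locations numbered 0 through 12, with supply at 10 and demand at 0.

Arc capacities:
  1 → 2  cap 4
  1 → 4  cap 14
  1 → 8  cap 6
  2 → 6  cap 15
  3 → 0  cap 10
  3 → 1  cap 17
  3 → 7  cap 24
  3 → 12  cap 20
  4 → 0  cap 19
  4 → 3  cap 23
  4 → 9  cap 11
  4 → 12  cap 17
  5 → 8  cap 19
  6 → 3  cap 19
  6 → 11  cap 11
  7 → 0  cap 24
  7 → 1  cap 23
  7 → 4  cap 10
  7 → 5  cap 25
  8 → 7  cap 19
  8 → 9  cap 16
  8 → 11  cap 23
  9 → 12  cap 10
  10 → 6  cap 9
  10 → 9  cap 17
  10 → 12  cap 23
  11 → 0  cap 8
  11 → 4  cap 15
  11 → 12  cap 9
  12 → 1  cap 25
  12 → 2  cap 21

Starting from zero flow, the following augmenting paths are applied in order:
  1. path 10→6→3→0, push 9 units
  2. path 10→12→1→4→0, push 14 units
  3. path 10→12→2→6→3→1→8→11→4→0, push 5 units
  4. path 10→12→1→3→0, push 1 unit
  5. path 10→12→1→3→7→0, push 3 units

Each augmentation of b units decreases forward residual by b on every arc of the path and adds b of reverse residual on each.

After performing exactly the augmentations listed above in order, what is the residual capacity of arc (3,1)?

after path 1 (10→6→3→0, push 9): res(3,1)=17
after path 2 (10→12→1→4→0, push 14): res(3,1)=17
after path 3 (10→12→2→6→3→1→8→11→4→0, push 5): res(3,1)=12
after path 4 (10→12→1→3→0, push 1): res(3,1)=13
after path 5 (10→12→1→3→7→0, push 3): res(3,1)=16

Residual capacity of (3,1): 16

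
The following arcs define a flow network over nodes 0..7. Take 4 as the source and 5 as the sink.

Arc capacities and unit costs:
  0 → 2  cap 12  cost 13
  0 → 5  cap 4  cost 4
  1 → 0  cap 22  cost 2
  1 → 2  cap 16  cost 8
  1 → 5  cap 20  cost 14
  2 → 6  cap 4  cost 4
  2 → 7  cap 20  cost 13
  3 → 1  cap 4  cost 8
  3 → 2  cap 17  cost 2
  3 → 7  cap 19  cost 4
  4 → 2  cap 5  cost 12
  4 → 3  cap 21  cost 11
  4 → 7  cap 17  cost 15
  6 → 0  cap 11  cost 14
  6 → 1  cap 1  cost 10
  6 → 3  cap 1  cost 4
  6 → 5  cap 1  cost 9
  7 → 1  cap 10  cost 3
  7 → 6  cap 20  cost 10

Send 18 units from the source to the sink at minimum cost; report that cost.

Minimum cost for 18 units: 569

shortest-cost path #1: 4→7→1→0→5 push 4 @ unit cost 24 (adds 96)
shortest-cost path #2: 4→2→6→5 push 1 @ unit cost 25 (adds 25)
shortest-cost path #3: 4→7→1→5 push 6 @ unit cost 32 (adds 192)
shortest-cost path #4: 4→3→1→5 push 4 @ unit cost 33 (adds 132)
shortest-cost path #5: 4→2→6→1→5 push 1 @ unit cost 40 (adds 40)
shortest-cost path #6: 4→2→6→0→1→5 push 2 @ unit cost 42 (adds 84)
total cost = 569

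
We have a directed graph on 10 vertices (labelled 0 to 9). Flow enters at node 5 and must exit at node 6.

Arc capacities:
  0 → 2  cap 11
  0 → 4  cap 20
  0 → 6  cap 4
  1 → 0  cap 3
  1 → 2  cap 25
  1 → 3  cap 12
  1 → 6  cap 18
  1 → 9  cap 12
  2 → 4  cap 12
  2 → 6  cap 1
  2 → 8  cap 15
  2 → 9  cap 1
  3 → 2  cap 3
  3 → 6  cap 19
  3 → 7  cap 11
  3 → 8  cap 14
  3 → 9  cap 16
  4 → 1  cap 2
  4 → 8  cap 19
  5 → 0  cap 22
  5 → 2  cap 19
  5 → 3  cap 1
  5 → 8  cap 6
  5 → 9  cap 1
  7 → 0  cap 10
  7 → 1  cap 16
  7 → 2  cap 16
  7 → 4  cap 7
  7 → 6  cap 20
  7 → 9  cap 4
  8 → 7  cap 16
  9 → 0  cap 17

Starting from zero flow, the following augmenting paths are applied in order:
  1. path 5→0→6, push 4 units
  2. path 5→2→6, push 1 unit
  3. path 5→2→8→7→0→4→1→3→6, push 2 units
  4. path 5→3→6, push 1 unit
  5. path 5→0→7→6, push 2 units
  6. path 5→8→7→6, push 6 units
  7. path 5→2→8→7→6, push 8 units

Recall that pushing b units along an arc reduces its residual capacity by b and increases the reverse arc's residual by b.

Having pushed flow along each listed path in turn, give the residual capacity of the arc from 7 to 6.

Residual capacity of (7,6): 4

after path 1 (5→0→6, push 4): res(7,6)=20
after path 2 (5→2→6, push 1): res(7,6)=20
after path 3 (5→2→8→7→0→4→1→3→6, push 2): res(7,6)=20
after path 4 (5→3→6, push 1): res(7,6)=20
after path 5 (5→0→7→6, push 2): res(7,6)=18
after path 6 (5→8→7→6, push 6): res(7,6)=12
after path 7 (5→2→8→7→6, push 8): res(7,6)=4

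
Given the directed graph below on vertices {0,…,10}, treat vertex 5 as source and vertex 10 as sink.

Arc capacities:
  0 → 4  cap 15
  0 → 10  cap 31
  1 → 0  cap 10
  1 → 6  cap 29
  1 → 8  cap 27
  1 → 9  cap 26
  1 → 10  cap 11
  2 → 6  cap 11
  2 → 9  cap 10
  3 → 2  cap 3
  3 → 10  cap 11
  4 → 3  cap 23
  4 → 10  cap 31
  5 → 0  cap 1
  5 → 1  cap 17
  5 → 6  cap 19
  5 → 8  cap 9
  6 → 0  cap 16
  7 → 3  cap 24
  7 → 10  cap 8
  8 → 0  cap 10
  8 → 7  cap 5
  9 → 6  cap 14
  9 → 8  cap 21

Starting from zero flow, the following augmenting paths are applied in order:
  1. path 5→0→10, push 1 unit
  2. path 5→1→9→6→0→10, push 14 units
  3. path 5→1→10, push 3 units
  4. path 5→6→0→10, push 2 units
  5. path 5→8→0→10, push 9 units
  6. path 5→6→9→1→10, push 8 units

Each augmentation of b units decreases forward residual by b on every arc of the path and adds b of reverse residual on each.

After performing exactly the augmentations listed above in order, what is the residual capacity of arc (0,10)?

after path 1 (5→0→10, push 1): res(0,10)=30
after path 2 (5→1→9→6→0→10, push 14): res(0,10)=16
after path 3 (5→1→10, push 3): res(0,10)=16
after path 4 (5→6→0→10, push 2): res(0,10)=14
after path 5 (5→8→0→10, push 9): res(0,10)=5
after path 6 (5→6→9→1→10, push 8): res(0,10)=5

Residual capacity of (0,10): 5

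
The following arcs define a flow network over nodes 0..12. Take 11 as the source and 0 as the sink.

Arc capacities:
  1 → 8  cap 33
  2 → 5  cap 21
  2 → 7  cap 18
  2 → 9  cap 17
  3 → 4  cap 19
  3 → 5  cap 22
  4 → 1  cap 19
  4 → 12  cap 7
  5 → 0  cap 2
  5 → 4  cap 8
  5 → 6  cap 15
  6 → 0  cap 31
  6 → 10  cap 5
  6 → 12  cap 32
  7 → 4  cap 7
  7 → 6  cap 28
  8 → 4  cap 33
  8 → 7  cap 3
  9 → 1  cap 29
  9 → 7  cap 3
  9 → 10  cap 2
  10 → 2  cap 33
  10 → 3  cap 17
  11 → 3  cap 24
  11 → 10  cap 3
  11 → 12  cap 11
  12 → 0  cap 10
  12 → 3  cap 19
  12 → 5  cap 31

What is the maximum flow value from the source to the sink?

Maximum flow value: 33

augment #1: 11→12→0 bottleneck 10, total now 10
augment #2: 11→3→5→0 bottleneck 2, total now 12
augment #3: 11→3→5→6→0 bottleneck 15, total now 27
augment #4: 11→10→2→7→6→0 bottleneck 3, total now 30
augment #5: 11→3→4→1→8→7→6→0 bottleneck 3, total now 33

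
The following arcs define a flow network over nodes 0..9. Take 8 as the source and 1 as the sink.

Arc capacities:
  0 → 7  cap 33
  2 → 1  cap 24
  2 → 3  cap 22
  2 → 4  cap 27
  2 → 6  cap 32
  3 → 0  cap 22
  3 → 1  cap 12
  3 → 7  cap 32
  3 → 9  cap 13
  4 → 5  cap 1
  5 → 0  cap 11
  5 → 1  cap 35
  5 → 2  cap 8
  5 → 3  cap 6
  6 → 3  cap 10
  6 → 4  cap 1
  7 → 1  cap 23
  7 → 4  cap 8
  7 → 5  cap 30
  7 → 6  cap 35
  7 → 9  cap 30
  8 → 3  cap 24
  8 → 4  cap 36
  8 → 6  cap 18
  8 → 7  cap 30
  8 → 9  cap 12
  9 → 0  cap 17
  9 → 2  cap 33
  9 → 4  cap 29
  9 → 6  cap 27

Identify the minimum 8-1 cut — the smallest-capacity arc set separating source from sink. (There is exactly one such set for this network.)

augment #1: 8→3→1 push 12
augment #2: 8→7→1 push 23
augment #3: 8→4→5→1 push 1
augment #4: 8→7→5→1 push 7
augment #5: 8→9→2→1 push 12
augment #6: 8→3→7→5→1 push 12
augment #7: 8→6→3→7→5→1 push 10
max flow = 77; residual-reachable set from 8 gives S-side
cut edges (S→T): {(4,5), (6,3), (8,3), (8,7), (8,9)} total cap 77

Min-cut arcs: {(4,5), (6,3), (8,3), (8,7), (8,9)} (total capacity 77)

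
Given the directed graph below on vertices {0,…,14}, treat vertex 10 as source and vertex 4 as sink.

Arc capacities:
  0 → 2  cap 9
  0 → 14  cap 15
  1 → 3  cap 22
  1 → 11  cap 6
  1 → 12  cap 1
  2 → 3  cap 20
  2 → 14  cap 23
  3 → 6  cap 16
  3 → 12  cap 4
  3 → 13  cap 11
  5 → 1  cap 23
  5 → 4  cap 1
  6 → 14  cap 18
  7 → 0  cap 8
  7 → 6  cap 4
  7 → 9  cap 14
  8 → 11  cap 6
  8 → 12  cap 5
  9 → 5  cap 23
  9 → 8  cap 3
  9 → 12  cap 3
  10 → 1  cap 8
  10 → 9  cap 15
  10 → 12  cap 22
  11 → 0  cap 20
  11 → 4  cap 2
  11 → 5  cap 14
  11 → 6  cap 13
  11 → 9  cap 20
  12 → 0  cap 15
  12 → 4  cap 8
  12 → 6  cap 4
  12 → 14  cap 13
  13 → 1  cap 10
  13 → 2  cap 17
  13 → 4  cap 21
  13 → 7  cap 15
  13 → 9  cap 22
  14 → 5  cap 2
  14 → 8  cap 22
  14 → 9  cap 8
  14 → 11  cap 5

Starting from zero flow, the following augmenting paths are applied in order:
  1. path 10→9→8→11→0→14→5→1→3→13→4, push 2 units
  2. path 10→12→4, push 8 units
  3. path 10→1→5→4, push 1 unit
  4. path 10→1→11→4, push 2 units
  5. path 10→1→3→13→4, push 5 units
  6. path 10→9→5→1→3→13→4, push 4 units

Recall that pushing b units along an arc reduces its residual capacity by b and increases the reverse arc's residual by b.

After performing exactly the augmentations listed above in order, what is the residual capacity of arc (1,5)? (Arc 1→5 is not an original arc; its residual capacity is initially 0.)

after path 1 (10→9→8→11→0→14→5→1→3→13→4, push 2): res(1,5)=2
after path 2 (10→12→4, push 8): res(1,5)=2
after path 3 (10→1→5→4, push 1): res(1,5)=1
after path 4 (10→1→11→4, push 2): res(1,5)=1
after path 5 (10→1→3→13→4, push 5): res(1,5)=1
after path 6 (10→9→5→1→3→13→4, push 4): res(1,5)=5

Residual capacity of (1,5): 5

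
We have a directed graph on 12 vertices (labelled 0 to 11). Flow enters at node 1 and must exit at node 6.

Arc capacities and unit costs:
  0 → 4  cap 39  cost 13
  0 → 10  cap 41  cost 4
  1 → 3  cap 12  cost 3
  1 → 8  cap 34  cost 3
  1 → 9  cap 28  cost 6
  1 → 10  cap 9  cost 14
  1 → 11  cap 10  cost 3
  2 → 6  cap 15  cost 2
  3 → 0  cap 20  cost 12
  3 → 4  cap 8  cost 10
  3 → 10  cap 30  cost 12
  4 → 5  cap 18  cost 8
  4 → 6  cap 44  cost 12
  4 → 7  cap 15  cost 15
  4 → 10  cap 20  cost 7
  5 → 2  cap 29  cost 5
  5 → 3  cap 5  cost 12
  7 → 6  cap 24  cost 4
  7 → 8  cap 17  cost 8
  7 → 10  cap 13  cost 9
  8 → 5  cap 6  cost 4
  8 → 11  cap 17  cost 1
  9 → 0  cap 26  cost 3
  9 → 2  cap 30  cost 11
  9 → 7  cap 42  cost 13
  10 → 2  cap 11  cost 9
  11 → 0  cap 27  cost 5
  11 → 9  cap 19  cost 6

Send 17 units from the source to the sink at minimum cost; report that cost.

Minimum cost for 17 units: 301

shortest-cost path #1: 1→8→5→2→6 push 6 @ unit cost 14 (adds 84)
shortest-cost path #2: 1→9→2→6 push 9 @ unit cost 19 (adds 171)
shortest-cost path #3: 1→9→7→6 push 2 @ unit cost 23 (adds 46)
total cost = 301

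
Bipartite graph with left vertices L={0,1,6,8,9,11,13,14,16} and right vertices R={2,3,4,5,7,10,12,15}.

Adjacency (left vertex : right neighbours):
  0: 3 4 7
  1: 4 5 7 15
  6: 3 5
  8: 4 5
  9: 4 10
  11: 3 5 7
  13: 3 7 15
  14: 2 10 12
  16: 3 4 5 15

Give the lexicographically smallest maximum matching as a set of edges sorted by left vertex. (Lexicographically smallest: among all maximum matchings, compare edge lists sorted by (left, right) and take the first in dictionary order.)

Lex-smallest maximum matching: {(0,3), (1,4), (6,5), (9,10), (11,7), (13,15), (14,2)}

|M| = 7 (so the lex-smallest maximum matching has 7 edges)
process left vertices in ascending order; for each, take the smallest-labelled available neighbour that still permits 7 edges overall, or leave it unmatched if none does
lex-smallest matching: {0-3, 1-4, 6-5, 9-10, 11-7, 13-15, 14-2}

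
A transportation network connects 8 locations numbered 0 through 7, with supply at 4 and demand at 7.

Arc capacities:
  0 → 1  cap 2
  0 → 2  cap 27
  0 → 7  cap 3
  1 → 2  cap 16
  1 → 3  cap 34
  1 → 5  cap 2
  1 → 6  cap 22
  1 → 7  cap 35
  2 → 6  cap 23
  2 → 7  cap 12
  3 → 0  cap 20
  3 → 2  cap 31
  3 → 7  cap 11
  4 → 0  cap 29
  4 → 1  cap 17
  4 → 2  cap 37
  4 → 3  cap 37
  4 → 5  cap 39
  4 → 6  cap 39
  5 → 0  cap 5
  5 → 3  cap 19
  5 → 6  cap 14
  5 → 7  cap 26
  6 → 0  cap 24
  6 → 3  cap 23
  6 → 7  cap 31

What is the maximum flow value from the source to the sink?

augment #1: 4→0→7 bottleneck 3, total now 3
augment #2: 4→1→7 bottleneck 17, total now 20
augment #3: 4→2→7 bottleneck 12, total now 32
augment #4: 4→3→7 bottleneck 11, total now 43
augment #5: 4→5→7 bottleneck 26, total now 69
augment #6: 4→6→7 bottleneck 31, total now 100
augment #7: 4→0→1→7 bottleneck 2, total now 102

Maximum flow value: 102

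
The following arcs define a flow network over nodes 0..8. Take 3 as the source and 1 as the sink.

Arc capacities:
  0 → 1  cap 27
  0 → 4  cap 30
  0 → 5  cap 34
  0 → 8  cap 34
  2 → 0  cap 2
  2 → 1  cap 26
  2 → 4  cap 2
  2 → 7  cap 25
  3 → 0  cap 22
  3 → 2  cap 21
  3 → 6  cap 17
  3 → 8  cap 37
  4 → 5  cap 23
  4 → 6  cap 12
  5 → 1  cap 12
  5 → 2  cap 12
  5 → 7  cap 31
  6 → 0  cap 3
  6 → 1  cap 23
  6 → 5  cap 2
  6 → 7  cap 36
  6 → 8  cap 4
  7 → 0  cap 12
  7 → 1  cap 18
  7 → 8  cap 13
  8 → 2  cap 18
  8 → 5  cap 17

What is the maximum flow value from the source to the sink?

augment #1: 3→0→1 bottleneck 22, total now 22
augment #2: 3→2→1 bottleneck 21, total now 43
augment #3: 3→6→1 bottleneck 17, total now 60
augment #4: 3→8→2→1 bottleneck 5, total now 65
augment #5: 3→8→5→1 bottleneck 12, total now 77
augment #6: 3→8→2→0→1 bottleneck 2, total now 79
augment #7: 3→8→2→7→1 bottleneck 11, total now 90
augment #8: 3→8→5→7→1 bottleneck 5, total now 95

Maximum flow value: 95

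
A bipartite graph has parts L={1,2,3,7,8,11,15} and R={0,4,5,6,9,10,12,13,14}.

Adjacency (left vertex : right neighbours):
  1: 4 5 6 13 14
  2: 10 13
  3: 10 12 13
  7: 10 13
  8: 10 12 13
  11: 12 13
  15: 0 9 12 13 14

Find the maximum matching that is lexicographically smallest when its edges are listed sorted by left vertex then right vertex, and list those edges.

|M| = 5 (so the lex-smallest maximum matching has 5 edges)
process left vertices in ascending order; for each, take the smallest-labelled available neighbour that still permits 5 edges overall, or leave it unmatched if none does
lex-smallest matching: {1-4, 2-10, 3-12, 7-13, 15-0}

Lex-smallest maximum matching: {(1,4), (2,10), (3,12), (7,13), (15,0)}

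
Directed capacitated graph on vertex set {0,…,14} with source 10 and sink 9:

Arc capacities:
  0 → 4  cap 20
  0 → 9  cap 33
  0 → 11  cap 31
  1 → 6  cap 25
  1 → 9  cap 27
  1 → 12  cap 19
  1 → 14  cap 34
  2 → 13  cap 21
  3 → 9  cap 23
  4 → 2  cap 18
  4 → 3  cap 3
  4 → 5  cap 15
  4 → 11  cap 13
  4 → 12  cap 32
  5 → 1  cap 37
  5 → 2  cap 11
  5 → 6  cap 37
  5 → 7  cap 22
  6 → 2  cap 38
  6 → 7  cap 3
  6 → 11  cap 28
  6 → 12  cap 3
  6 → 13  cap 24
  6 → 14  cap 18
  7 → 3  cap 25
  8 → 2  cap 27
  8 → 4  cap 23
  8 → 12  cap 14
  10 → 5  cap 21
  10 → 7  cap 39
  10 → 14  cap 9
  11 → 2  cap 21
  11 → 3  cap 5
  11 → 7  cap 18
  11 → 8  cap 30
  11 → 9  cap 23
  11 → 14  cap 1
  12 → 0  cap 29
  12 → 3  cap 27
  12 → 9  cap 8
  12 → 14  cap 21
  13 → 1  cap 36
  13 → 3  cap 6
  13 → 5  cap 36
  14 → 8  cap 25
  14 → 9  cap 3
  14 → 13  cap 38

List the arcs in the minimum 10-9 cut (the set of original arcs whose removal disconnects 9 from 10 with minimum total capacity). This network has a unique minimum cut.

Min-cut arcs: {(3,9), (10,5), (10,14)} (total capacity 53)

augment #1: 10→14→9 push 3
augment #2: 10→5→1→9 push 21
augment #3: 10→7→3→9 push 23
augment #4: 10→14→8→12→9 push 6
max flow = 53; residual-reachable set from 10 gives S-side
cut edges (S→T): {(3,9), (10,5), (10,14)} total cap 53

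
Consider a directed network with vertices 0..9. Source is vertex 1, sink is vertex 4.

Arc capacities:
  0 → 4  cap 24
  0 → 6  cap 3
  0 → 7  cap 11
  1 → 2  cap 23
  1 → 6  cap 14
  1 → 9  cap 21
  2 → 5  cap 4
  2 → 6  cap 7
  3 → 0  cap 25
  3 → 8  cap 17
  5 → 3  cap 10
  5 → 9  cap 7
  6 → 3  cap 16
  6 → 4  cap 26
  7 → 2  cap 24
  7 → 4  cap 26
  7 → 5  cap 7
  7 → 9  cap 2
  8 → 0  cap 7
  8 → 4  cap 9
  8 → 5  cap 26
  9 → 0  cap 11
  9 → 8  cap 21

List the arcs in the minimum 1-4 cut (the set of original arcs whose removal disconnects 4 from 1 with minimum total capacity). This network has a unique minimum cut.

augment #1: 1→6→4 push 14
augment #2: 1→2→6→4 push 7
augment #3: 1→9→0→4 push 11
augment #4: 1→9→8→4 push 9
augment #5: 1→9→8→0→4 push 1
augment #6: 1→2→5→3→0→4 push 4
max flow = 46; residual-reachable set from 1 gives S-side
cut edges (S→T): {(1,6), (1,9), (2,5), (2,6)} total cap 46

Min-cut arcs: {(1,6), (1,9), (2,5), (2,6)} (total capacity 46)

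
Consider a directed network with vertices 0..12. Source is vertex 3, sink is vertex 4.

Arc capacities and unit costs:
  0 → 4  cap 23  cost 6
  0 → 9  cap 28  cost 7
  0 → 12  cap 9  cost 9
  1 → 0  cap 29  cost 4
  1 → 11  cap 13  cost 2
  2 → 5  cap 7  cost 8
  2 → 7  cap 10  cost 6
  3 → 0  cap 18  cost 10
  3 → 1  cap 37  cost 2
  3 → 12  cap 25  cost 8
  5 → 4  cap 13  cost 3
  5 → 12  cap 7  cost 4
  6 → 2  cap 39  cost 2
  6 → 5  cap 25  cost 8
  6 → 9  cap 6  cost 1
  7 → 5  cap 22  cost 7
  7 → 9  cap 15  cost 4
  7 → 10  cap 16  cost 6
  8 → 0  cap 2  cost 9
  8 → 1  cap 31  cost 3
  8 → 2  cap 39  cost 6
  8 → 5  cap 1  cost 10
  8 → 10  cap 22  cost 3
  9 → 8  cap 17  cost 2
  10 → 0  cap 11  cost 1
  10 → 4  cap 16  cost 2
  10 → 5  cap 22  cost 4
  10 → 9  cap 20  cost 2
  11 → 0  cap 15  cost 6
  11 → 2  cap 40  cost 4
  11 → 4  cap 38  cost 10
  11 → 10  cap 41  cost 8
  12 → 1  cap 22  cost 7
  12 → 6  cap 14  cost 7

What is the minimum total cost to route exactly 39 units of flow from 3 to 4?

shortest-cost path #1: 3→1→0→4 push 23 @ unit cost 12 (adds 276)
shortest-cost path #2: 3→1→11→4 push 13 @ unit cost 14 (adds 182)
shortest-cost path #3: 3→1→0→9→8→10→4 push 1 @ unit cost 20 (adds 20)
shortest-cost path #4: 3→12→6→9→8→10→4 push 2 @ unit cost 23 (adds 46)
total cost = 524

Minimum cost for 39 units: 524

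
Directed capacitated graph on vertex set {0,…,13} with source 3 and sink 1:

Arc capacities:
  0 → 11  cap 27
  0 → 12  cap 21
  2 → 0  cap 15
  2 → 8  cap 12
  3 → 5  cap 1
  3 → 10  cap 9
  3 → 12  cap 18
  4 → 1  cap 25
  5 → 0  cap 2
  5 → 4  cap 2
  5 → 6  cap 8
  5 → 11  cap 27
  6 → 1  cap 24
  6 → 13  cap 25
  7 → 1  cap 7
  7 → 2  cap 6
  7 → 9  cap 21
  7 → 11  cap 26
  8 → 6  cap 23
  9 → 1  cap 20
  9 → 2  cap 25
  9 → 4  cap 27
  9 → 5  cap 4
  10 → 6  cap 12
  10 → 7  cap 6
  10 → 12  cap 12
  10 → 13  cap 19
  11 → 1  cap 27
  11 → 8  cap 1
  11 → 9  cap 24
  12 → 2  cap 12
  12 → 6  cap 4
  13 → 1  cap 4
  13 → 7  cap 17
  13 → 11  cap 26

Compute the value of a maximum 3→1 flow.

augment #1: 3→5→4→1 bottleneck 1, total now 1
augment #2: 3→10→6→1 bottleneck 9, total now 10
augment #3: 3→12→6→1 bottleneck 4, total now 14
augment #4: 3→12→2→0→11→1 bottleneck 12, total now 26

Maximum flow value: 26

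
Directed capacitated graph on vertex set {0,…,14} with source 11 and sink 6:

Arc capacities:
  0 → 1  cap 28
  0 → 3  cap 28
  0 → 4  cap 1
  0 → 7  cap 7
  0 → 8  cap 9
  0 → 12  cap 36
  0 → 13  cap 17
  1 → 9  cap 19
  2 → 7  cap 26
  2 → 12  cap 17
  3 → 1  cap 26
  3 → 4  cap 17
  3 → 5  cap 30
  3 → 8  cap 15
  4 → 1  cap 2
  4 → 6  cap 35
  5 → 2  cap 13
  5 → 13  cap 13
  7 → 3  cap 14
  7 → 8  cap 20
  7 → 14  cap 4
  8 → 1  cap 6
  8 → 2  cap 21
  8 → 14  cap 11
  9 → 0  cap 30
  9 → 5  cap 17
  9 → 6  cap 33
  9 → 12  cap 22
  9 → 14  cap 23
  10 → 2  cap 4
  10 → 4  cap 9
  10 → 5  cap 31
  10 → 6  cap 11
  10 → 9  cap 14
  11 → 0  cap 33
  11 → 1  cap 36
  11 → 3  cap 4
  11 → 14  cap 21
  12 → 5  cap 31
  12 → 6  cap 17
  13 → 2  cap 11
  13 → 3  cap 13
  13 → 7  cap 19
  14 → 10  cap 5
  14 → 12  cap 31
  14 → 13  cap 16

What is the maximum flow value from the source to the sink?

Maximum flow value: 59

augment #1: 11→0→4→6 bottleneck 1, total now 1
augment #2: 11→0→12→6 bottleneck 17, total now 18
augment #3: 11→1→9→6 bottleneck 19, total now 37
augment #4: 11→3→4→6 bottleneck 4, total now 41
augment #5: 11→14→10→6 bottleneck 5, total now 46
augment #6: 11→0→3→4→6 bottleneck 13, total now 59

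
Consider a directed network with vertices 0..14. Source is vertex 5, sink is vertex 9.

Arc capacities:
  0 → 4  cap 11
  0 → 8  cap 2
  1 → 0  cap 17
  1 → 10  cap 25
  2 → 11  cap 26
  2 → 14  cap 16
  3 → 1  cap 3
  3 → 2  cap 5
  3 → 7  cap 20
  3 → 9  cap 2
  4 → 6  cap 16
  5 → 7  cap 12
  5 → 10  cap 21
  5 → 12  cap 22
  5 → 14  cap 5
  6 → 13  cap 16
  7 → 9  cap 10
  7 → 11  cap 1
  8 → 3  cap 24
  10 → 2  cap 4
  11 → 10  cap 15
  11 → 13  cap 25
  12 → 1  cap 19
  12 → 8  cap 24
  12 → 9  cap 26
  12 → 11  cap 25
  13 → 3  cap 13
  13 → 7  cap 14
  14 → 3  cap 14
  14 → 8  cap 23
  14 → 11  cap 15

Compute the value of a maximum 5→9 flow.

augment #1: 5→7→9 bottleneck 10, total now 10
augment #2: 5→12→9 bottleneck 22, total now 32
augment #3: 5→14→3→9 bottleneck 2, total now 34

Maximum flow value: 34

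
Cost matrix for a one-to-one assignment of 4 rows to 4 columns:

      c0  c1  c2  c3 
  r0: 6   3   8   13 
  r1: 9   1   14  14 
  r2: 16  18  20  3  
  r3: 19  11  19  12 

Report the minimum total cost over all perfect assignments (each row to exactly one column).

optimal assignment: row0→col0 (cost 6), row1→col1 (cost 1), row2→col3 (cost 3), row3→col2 (cost 19)
total = 6 + 1 + 3 + 19 = 29

Minimum assignment cost: 29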